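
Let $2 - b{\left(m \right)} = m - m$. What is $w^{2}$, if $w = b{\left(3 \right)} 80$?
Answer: $25600$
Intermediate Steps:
$b{\left(m \right)} = 2$ ($b{\left(m \right)} = 2 - \left(m - m\right) = 2 - 0 = 2 + 0 = 2$)
$w = 160$ ($w = 2 \cdot 80 = 160$)
$w^{2} = 160^{2} = 25600$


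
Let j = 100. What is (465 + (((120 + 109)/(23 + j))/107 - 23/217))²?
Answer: 1762940496631713025/8156376147969 ≈ 2.1614e+5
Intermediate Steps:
(465 + (((120 + 109)/(23 + j))/107 - 23/217))² = (465 + (((120 + 109)/(23 + 100))/107 - 23/217))² = (465 + ((229/123)*(1/107) - 23*1/217))² = (465 + ((229*(1/123))*(1/107) - 23/217))² = (465 + ((229/123)*(1/107) - 23/217))² = (465 + (229/13161 - 23/217))² = (465 - 253010/2855937)² = (1327757695/2855937)² = 1762940496631713025/8156376147969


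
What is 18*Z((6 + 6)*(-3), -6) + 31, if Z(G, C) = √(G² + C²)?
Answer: 31 + 108*√37 ≈ 687.94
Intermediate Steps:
Z(G, C) = √(C² + G²)
18*Z((6 + 6)*(-3), -6) + 31 = 18*√((-6)² + ((6 + 6)*(-3))²) + 31 = 18*√(36 + (12*(-3))²) + 31 = 18*√(36 + (-36)²) + 31 = 18*√(36 + 1296) + 31 = 18*√1332 + 31 = 18*(6*√37) + 31 = 108*√37 + 31 = 31 + 108*√37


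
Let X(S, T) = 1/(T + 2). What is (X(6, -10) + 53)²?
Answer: 178929/64 ≈ 2795.8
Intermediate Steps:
X(S, T) = 1/(2 + T)
(X(6, -10) + 53)² = (1/(2 - 10) + 53)² = (1/(-8) + 53)² = (-⅛ + 53)² = (423/8)² = 178929/64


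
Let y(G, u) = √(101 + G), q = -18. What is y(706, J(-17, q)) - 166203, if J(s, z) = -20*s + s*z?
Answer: -166203 + √807 ≈ -1.6617e+5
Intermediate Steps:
y(706, J(-17, q)) - 166203 = √(101 + 706) - 166203 = √807 - 166203 = -166203 + √807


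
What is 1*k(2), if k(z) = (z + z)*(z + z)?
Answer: 16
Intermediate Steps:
k(z) = 4*z² (k(z) = (2*z)*(2*z) = 4*z²)
1*k(2) = 1*(4*2²) = 1*(4*4) = 1*16 = 16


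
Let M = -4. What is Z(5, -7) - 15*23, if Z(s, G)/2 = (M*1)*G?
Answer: -289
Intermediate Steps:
Z(s, G) = -8*G (Z(s, G) = 2*((-4*1)*G) = 2*(-4*G) = -8*G)
Z(5, -7) - 15*23 = -8*(-7) - 15*23 = 56 - 345 = -289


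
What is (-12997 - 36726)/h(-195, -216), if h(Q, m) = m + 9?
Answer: 49723/207 ≈ 240.21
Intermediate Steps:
h(Q, m) = 9 + m
(-12997 - 36726)/h(-195, -216) = (-12997 - 36726)/(9 - 216) = -49723/(-207) = -49723*(-1/207) = 49723/207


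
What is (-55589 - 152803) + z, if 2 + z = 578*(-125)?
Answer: -280644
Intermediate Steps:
z = -72252 (z = -2 + 578*(-125) = -2 - 72250 = -72252)
(-55589 - 152803) + z = (-55589 - 152803) - 72252 = -208392 - 72252 = -280644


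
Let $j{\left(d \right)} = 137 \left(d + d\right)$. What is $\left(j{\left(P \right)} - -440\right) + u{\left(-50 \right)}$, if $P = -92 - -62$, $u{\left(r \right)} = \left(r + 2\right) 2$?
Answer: $-7876$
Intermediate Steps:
$u{\left(r \right)} = 4 + 2 r$ ($u{\left(r \right)} = \left(2 + r\right) 2 = 4 + 2 r$)
$P = -30$ ($P = -92 + 62 = -30$)
$j{\left(d \right)} = 274 d$ ($j{\left(d \right)} = 137 \cdot 2 d = 274 d$)
$\left(j{\left(P \right)} - -440\right) + u{\left(-50 \right)} = \left(274 \left(-30\right) - -440\right) + \left(4 + 2 \left(-50\right)\right) = \left(-8220 + \left(490 - 50\right)\right) + \left(4 - 100\right) = \left(-8220 + 440\right) - 96 = -7780 - 96 = -7876$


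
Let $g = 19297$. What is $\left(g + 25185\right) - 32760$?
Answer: $11722$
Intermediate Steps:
$\left(g + 25185\right) - 32760 = \left(19297 + 25185\right) - 32760 = 44482 - 32760 = 11722$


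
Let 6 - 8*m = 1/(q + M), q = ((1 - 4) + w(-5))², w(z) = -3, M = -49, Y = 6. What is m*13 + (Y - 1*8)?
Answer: 63/8 ≈ 7.8750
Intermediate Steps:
q = 36 (q = ((1 - 4) - 3)² = (-3 - 3)² = (-6)² = 36)
m = 79/104 (m = ¾ - 1/(8*(36 - 49)) = ¾ - ⅛/(-13) = ¾ - ⅛*(-1/13) = ¾ + 1/104 = 79/104 ≈ 0.75961)
m*13 + (Y - 1*8) = (79/104)*13 + (6 - 1*8) = 79/8 + (6 - 8) = 79/8 - 2 = 63/8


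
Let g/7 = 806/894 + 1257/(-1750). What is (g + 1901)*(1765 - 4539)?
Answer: -294848627827/55875 ≈ -5.2769e+6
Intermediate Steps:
g = 143371/111750 (g = 7*(806/894 + 1257/(-1750)) = 7*(806*(1/894) + 1257*(-1/1750)) = 7*(403/447 - 1257/1750) = 7*(143371/782250) = 143371/111750 ≈ 1.2830)
(g + 1901)*(1765 - 4539) = (143371/111750 + 1901)*(1765 - 4539) = (212580121/111750)*(-2774) = -294848627827/55875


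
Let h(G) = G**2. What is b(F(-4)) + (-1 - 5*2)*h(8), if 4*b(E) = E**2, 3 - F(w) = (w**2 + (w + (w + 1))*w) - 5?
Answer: -380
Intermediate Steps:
F(w) = 8 - w**2 - w*(1 + 2*w) (F(w) = 3 - ((w**2 + (w + (w + 1))*w) - 5) = 3 - ((w**2 + (w + (1 + w))*w) - 5) = 3 - ((w**2 + (1 + 2*w)*w) - 5) = 3 - ((w**2 + w*(1 + 2*w)) - 5) = 3 - (-5 + w**2 + w*(1 + 2*w)) = 3 + (5 - w**2 - w*(1 + 2*w)) = 8 - w**2 - w*(1 + 2*w))
b(E) = E**2/4
b(F(-4)) + (-1 - 5*2)*h(8) = (8 - 1*(-4) - 3*(-4)**2)**2/4 + (-1 - 5*2)*8**2 = (8 + 4 - 3*16)**2/4 + (-1 - 10)*64 = (8 + 4 - 48)**2/4 - 11*64 = (1/4)*(-36)**2 - 704 = (1/4)*1296 - 704 = 324 - 704 = -380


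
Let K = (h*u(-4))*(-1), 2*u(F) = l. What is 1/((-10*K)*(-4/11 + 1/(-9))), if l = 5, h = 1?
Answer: -99/1175 ≈ -0.084255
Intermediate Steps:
u(F) = 5/2 (u(F) = (1/2)*5 = 5/2)
K = -5/2 (K = (1*(5/2))*(-1) = (5/2)*(-1) = -5/2 ≈ -2.5000)
1/((-10*K)*(-4/11 + 1/(-9))) = 1/((-10*(-5/2))*(-4/11 + 1/(-9))) = 1/(25*(-4*1/11 + 1*(-1/9))) = 1/(25*(-4/11 - 1/9)) = 1/(25*(-47/99)) = 1/(-1175/99) = -99/1175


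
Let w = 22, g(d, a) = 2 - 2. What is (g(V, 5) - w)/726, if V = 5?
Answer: -1/33 ≈ -0.030303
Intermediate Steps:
g(d, a) = 0
(g(V, 5) - w)/726 = (0 - 1*22)/726 = (0 - 22)*(1/726) = -22*1/726 = -1/33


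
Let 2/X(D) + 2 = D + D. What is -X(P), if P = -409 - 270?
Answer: 1/680 ≈ 0.0014706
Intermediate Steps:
P = -679
X(D) = 2/(-2 + 2*D) (X(D) = 2/(-2 + (D + D)) = 2/(-2 + 2*D))
-X(P) = -1/(-1 - 679) = -1/(-680) = -1*(-1/680) = 1/680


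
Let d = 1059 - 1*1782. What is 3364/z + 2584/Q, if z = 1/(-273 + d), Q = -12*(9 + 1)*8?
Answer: -402065603/120 ≈ -3.3505e+6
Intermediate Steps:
d = -723 (d = 1059 - 1782 = -723)
Q = -960 (Q = -12*10*8 = -120*8 = -960)
z = -1/996 (z = 1/(-273 - 723) = 1/(-996) = -1/996 ≈ -0.0010040)
3364/z + 2584/Q = 3364/(-1/996) + 2584/(-960) = 3364*(-996) + 2584*(-1/960) = -3350544 - 323/120 = -402065603/120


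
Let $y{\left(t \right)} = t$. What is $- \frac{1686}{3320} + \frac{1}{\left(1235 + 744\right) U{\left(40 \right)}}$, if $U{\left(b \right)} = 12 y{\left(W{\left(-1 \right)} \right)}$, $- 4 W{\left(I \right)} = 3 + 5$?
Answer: $- \frac{10010197}{19710840} \approx -0.50785$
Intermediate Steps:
$W{\left(I \right)} = -2$ ($W{\left(I \right)} = - \frac{3 + 5}{4} = \left(- \frac{1}{4}\right) 8 = -2$)
$U{\left(b \right)} = -24$ ($U{\left(b \right)} = 12 \left(-2\right) = -24$)
$- \frac{1686}{3320} + \frac{1}{\left(1235 + 744\right) U{\left(40 \right)}} = - \frac{1686}{3320} + \frac{1}{\left(1235 + 744\right) \left(-24\right)} = \left(-1686\right) \frac{1}{3320} + \frac{1}{1979} \left(- \frac{1}{24}\right) = - \frac{843}{1660} + \frac{1}{1979} \left(- \frac{1}{24}\right) = - \frac{843}{1660} - \frac{1}{47496} = - \frac{10010197}{19710840}$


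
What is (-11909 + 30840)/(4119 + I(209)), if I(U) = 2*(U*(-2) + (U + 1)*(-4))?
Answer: 18931/1603 ≈ 11.810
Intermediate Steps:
I(U) = -8 - 12*U (I(U) = 2*(-2*U + (1 + U)*(-4)) = 2*(-2*U + (-4 - 4*U)) = 2*(-4 - 6*U) = -8 - 12*U)
(-11909 + 30840)/(4119 + I(209)) = (-11909 + 30840)/(4119 + (-8 - 12*209)) = 18931/(4119 + (-8 - 2508)) = 18931/(4119 - 2516) = 18931/1603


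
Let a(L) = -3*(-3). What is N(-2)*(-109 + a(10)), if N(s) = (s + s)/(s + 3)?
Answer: 400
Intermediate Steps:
N(s) = 2*s/(3 + s) (N(s) = (2*s)/(3 + s) = 2*s/(3 + s))
a(L) = 9
N(-2)*(-109 + a(10)) = (2*(-2)/(3 - 2))*(-109 + 9) = (2*(-2)/1)*(-100) = (2*(-2)*1)*(-100) = -4*(-100) = 400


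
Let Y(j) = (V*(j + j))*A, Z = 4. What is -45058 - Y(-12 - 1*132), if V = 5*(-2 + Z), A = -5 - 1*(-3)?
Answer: -50818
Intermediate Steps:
A = -2 (A = -5 + 3 = -2)
V = 10 (V = 5*(-2 + 4) = 5*2 = 10)
Y(j) = -40*j (Y(j) = (10*(j + j))*(-2) = (10*(2*j))*(-2) = (20*j)*(-2) = -40*j)
-45058 - Y(-12 - 1*132) = -45058 - (-40)*(-12 - 1*132) = -45058 - (-40)*(-12 - 132) = -45058 - (-40)*(-144) = -45058 - 1*5760 = -45058 - 5760 = -50818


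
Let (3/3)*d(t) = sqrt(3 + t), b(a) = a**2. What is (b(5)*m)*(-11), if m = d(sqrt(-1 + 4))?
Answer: -275*sqrt(3 + sqrt(3)) ≈ -598.21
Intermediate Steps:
d(t) = sqrt(3 + t)
m = sqrt(3 + sqrt(3)) (m = sqrt(3 + sqrt(-1 + 4)) = sqrt(3 + sqrt(3)) ≈ 2.1753)
(b(5)*m)*(-11) = (5**2*sqrt(3 + sqrt(3)))*(-11) = (25*sqrt(3 + sqrt(3)))*(-11) = -275*sqrt(3 + sqrt(3))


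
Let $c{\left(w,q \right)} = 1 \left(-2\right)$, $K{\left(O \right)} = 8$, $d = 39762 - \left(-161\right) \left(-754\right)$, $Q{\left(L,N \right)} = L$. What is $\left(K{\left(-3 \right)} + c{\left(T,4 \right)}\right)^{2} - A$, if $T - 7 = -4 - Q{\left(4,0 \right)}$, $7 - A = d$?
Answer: $-81603$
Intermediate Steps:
$d = -81632$ ($d = 39762 - 121394 = -81632$)
$A = 81639$ ($A = 7 - -81632 = 7 + 81632 = 81639$)
$T = -1$ ($T = 7 - 8 = -1$)
$c{\left(w,q \right)} = -2$
$\left(K{\left(-3 \right)} + c{\left(T,4 \right)}\right)^{2} - A = \left(8 - 2\right)^{2} - 81639 = 6^{2} - 81639 = 36 - 81639 = -81603$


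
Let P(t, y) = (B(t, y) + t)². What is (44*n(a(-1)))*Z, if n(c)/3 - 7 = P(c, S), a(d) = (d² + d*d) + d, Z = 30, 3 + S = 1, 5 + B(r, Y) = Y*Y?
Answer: 27720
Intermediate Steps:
B(r, Y) = -5 + Y² (B(r, Y) = -5 + Y*Y = -5 + Y²)
S = -2 (S = -3 + 1 = -2)
P(t, y) = (-5 + t + y²)² (P(t, y) = ((-5 + y²) + t)² = (-5 + t + y²)²)
a(d) = d + 2*d² (a(d) = (d² + d²) + d = 2*d² + d = d + 2*d²)
n(c) = 21 + 3*(-1 + c)² (n(c) = 21 + 3*(-5 + c + (-2)²)² = 21 + 3*(-5 + c + 4)² = 21 + 3*(-1 + c)²)
(44*n(a(-1)))*Z = (44*(21 + 3*(-1 - (1 + 2*(-1)))²))*30 = (44*(21 + 3*(-1 - (1 - 2))²))*30 = (44*(21 + 3*(-1 - 1*(-1))²))*30 = (44*(21 + 3*(-1 + 1)²))*30 = (44*(21 + 3*0²))*30 = (44*(21 + 3*0))*30 = (44*(21 + 0))*30 = (44*21)*30 = 924*30 = 27720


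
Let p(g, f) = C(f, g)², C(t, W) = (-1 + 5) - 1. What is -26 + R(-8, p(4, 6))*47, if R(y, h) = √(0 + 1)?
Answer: 21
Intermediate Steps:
C(t, W) = 3 (C(t, W) = 4 - 1 = 3)
p(g, f) = 9 (p(g, f) = 3² = 9)
R(y, h) = 1 (R(y, h) = √1 = 1)
-26 + R(-8, p(4, 6))*47 = -26 + 1*47 = -26 + 47 = 21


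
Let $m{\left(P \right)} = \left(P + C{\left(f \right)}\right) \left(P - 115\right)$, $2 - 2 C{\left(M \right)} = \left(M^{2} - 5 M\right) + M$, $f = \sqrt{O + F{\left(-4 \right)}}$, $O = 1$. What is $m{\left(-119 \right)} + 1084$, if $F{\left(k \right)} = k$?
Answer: $28345 - 468 i \sqrt{3} \approx 28345.0 - 810.6 i$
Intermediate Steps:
$f = i \sqrt{3}$ ($f = \sqrt{1 - 4} = \sqrt{-3} = i \sqrt{3} \approx 1.732 i$)
$C{\left(M \right)} = 1 + 2 M - \frac{M^{2}}{2}$ ($C{\left(M \right)} = 1 - \frac{\left(M^{2} - 5 M\right) + M}{2} = 1 - \frac{M^{2} - 4 M}{2} = 1 - \left(\frac{M^{2}}{2} - 2 M\right) = 1 + 2 M - \frac{M^{2}}{2}$)
$m{\left(P \right)} = \left(-115 + P\right) \left(\frac{5}{2} + P + 2 i \sqrt{3}\right)$ ($m{\left(P \right)} = \left(P + \left(1 + 2 i \sqrt{3} - \frac{\left(i \sqrt{3}\right)^{2}}{2}\right)\right) \left(P - 115\right) = \left(P + \left(1 + 2 i \sqrt{3} - - \frac{3}{2}\right)\right) \left(-115 + P\right) = \left(P + \left(1 + 2 i \sqrt{3} + \frac{3}{2}\right)\right) \left(-115 + P\right) = \left(P + \left(\frac{5}{2} + 2 i \sqrt{3}\right)\right) \left(-115 + P\right) = \left(\frac{5}{2} + P + 2 i \sqrt{3}\right) \left(-115 + P\right) = \left(-115 + P\right) \left(\frac{5}{2} + P + 2 i \sqrt{3}\right)$)
$m{\left(-119 \right)} + 1084 = \left(- \frac{575}{2} + \left(-119\right)^{2} - - \frac{26775}{2} - 230 i \sqrt{3} + 2 i \left(-119\right) \sqrt{3}\right) + 1084 = \left(- \frac{575}{2} + 14161 + \frac{26775}{2} - 230 i \sqrt{3} - 238 i \sqrt{3}\right) + 1084 = \left(27261 - 468 i \sqrt{3}\right) + 1084 = 28345 - 468 i \sqrt{3}$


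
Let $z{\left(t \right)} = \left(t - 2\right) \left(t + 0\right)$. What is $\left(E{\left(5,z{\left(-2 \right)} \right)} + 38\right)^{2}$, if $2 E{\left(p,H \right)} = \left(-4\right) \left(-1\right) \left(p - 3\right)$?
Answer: $1764$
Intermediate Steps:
$z{\left(t \right)} = t \left(-2 + t\right)$ ($z{\left(t \right)} = \left(-2 + t\right) t = t \left(-2 + t\right)$)
$E{\left(p,H \right)} = -6 + 2 p$ ($E{\left(p,H \right)} = \frac{\left(-4\right) \left(-1\right) \left(p - 3\right)}{2} = \frac{4 \left(-3 + p\right)}{2} = \frac{-12 + 4 p}{2} = -6 + 2 p$)
$\left(E{\left(5,z{\left(-2 \right)} \right)} + 38\right)^{2} = \left(\left(-6 + 2 \cdot 5\right) + 38\right)^{2} = \left(\left(-6 + 10\right) + 38\right)^{2} = \left(4 + 38\right)^{2} = 42^{2} = 1764$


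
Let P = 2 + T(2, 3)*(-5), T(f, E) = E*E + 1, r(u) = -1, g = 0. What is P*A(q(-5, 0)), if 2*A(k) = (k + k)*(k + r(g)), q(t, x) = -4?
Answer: -960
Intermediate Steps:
A(k) = k*(-1 + k) (A(k) = ((k + k)*(k - 1))/2 = ((2*k)*(-1 + k))/2 = (2*k*(-1 + k))/2 = k*(-1 + k))
T(f, E) = 1 + E**2 (T(f, E) = E**2 + 1 = 1 + E**2)
P = -48 (P = 2 + (1 + 3**2)*(-5) = 2 + (1 + 9)*(-5) = 2 + 10*(-5) = 2 - 50 = -48)
P*A(q(-5, 0)) = -(-192)*(-1 - 4) = -(-192)*(-5) = -48*20 = -960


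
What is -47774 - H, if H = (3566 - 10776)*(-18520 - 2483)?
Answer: -151479404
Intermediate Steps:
H = 151431630 (H = -7210*(-21003) = 151431630)
-47774 - H = -47774 - 1*151431630 = -47774 - 151431630 = -151479404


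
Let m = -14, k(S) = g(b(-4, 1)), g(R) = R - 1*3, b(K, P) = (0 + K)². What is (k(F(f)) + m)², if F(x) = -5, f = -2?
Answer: 1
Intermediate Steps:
b(K, P) = K²
g(R) = -3 + R (g(R) = R - 3 = -3 + R)
k(S) = 13 (k(S) = -3 + (-4)² = -3 + 16 = 13)
(k(F(f)) + m)² = (13 - 14)² = (-1)² = 1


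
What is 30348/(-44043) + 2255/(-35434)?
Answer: -391555999/520206554 ≈ -0.75269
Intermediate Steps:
30348/(-44043) + 2255/(-35434) = 30348*(-1/44043) + 2255*(-1/35434) = -10116/14681 - 2255/35434 = -391555999/520206554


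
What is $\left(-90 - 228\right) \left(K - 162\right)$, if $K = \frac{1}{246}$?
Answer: $\frac{2112103}{41} \approx 51515.0$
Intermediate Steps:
$K = \frac{1}{246} \approx 0.004065$
$\left(-90 - 228\right) \left(K - 162\right) = \left(-90 - 228\right) \left(\frac{1}{246} - 162\right) = \left(-318\right) \left(- \frac{39851}{246}\right) = \frac{2112103}{41}$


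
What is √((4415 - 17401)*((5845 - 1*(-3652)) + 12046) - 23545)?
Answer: I*√279780943 ≈ 16727.0*I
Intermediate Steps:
√((4415 - 17401)*((5845 - 1*(-3652)) + 12046) - 23545) = √(-12986*((5845 + 3652) + 12046) - 23545) = √(-12986*(9497 + 12046) - 23545) = √(-12986*21543 - 23545) = √(-279757398 - 23545) = √(-279780943) = I*√279780943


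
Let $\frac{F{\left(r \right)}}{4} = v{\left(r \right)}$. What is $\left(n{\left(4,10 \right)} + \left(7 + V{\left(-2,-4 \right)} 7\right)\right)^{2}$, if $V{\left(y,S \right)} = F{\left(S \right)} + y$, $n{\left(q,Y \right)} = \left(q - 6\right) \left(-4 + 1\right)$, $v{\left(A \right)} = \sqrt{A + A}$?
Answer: $\left(-1 + 56 i \sqrt{2}\right)^{2} \approx -6271.0 - 158.39 i$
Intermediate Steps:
$v{\left(A \right)} = \sqrt{2} \sqrt{A}$ ($v{\left(A \right)} = \sqrt{2 A} = \sqrt{2} \sqrt{A}$)
$n{\left(q,Y \right)} = 18 - 3 q$ ($n{\left(q,Y \right)} = \left(-6 + q\right) \left(-3\right) = 18 - 3 q$)
$F{\left(r \right)} = 4 \sqrt{2} \sqrt{r}$
$V{\left(y,S \right)} = y + 4 \sqrt{2} \sqrt{S}$ ($V{\left(y,S \right)} = 4 \sqrt{2} \sqrt{S} + y = y + 4 \sqrt{2} \sqrt{S}$)
$\left(n{\left(4,10 \right)} + \left(7 + V{\left(-2,-4 \right)} 7\right)\right)^{2} = \left(\left(18 - 12\right) + \left(7 + \left(-2 + 4 \sqrt{2} \sqrt{-4}\right) 7\right)\right)^{2} = \left(\left(18 - 12\right) + \left(7 + \left(-2 + 4 \sqrt{2} \cdot 2 i\right) 7\right)\right)^{2} = \left(6 + \left(7 + \left(-2 + 8 i \sqrt{2}\right) 7\right)\right)^{2} = \left(6 + \left(7 - \left(14 - 56 i \sqrt{2}\right)\right)\right)^{2} = \left(6 - \left(7 - 56 i \sqrt{2}\right)\right)^{2} = \left(-1 + 56 i \sqrt{2}\right)^{2}$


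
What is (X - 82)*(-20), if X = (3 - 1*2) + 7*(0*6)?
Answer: 1620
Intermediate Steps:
X = 1 (X = (3 - 2) + 7*0 = 1 + 0 = 1)
(X - 82)*(-20) = (1 - 82)*(-20) = -81*(-20) = 1620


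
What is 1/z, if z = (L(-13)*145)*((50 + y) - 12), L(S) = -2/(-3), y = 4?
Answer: 1/4060 ≈ 0.00024631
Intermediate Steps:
L(S) = ⅔ (L(S) = -2*(-⅓) = ⅔)
z = 4060 (z = ((⅔)*145)*((50 + 4) - 12) = 290*(54 - 12)/3 = (290/3)*42 = 4060)
1/z = 1/4060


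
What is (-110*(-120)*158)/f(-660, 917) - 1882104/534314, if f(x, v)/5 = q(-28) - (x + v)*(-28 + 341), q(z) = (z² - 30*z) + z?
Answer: -37126754556/4212798733 ≈ -8.8129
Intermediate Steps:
q(z) = z² - 29*z
f(x, v) = 7980 - 1565*v - 1565*x (f(x, v) = 5*(-28*(-29 - 28) - (x + v)*(-28 + 341)) = 5*(-28*(-57) - (v + x)*313) = 5*(1596 - (313*v + 313*x)) = 5*(1596 + (-313*v - 313*x)) = 5*(1596 - 313*v - 313*x) = 7980 - 1565*v - 1565*x)
(-110*(-120)*158)/f(-660, 917) - 1882104/534314 = (-110*(-120)*158)/(7980 - 1565*917 - 1565*(-660)) - 1882104/534314 = (13200*158)/(7980 - 1435105 + 1032900) - 1882104*1/534314 = 2085600/(-394225) - 941052/267157 = 2085600*(-1/394225) - 941052/267157 = -83424/15769 - 941052/267157 = -37126754556/4212798733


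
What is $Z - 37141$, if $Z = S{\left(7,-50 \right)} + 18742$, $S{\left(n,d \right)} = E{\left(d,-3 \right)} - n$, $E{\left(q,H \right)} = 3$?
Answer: $-18403$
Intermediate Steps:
$S{\left(n,d \right)} = 3 - n$
$Z = 18738$ ($Z = \left(3 - 7\right) + 18742 = -4 + 18742 = 18738$)
$Z - 37141 = 18738 - 37141 = -18403$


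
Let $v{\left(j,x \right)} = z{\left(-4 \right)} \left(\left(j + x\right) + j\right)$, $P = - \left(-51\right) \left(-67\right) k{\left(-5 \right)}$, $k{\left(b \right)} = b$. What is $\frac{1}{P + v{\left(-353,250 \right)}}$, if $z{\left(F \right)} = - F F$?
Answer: $\frac{1}{24381} \approx 4.1016 \cdot 10^{-5}$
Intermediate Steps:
$z{\left(F \right)} = - F^{2}$
$P = 17085$ ($P = - \left(-51\right) \left(-67\right) \left(-5\right) = - 3417 \left(-5\right) = \left(-1\right) \left(-17085\right) = 17085$)
$v{\left(j,x \right)} = - 32 j - 16 x$ ($v{\left(j,x \right)} = - \left(-4\right)^{2} \left(\left(j + x\right) + j\right) = \left(-1\right) 16 \left(x + 2 j\right) = - 16 \left(x + 2 j\right) = - 32 j - 16 x$)
$\frac{1}{P + v{\left(-353,250 \right)}} = \frac{1}{17085 - -7296} = \frac{1}{17085 + \left(11296 - 4000\right)} = \frac{1}{17085 + 7296} = \frac{1}{24381}$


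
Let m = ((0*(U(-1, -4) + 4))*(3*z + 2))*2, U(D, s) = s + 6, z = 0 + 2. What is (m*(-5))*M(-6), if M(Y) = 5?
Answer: 0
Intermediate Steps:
z = 2
U(D, s) = 6 + s
m = 0 (m = ((0*((6 - 4) + 4))*(3*2 + 2))*2 = ((0*(2 + 4))*(6 + 2))*2 = ((0*6)*8)*2 = (0*8)*2 = 0*2 = 0)
(m*(-5))*M(-6) = (0*(-5))*5 = 0*5 = 0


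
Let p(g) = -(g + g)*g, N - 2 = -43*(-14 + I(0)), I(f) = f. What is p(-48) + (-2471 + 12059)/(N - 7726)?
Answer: -5471294/1187 ≈ -4609.3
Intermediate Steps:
N = 604 (N = 2 - 43*(-14 + 0) = 2 - 43*(-14) = 2 + 602 = 604)
p(g) = -2*g**2 (p(g) = -2*g*g = -2*g**2)
p(-48) + (-2471 + 12059)/(N - 7726) = -2*(-48)**2 + (-2471 + 12059)/(604 - 7726) = -2*2304 + 9588/(-7122) = -4608 + 9588*(-1/7122) = -4608 - 1598/1187 = -5471294/1187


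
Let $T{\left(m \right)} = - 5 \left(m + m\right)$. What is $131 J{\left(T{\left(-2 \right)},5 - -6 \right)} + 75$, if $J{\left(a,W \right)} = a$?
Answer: $2695$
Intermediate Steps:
$T{\left(m \right)} = - 10 m$ ($T{\left(m \right)} = - 5 \cdot 2 m = - 10 m$)
$131 J{\left(T{\left(-2 \right)},5 - -6 \right)} + 75 = 131 \left(\left(-10\right) \left(-2\right)\right) + 75 = 131 \cdot 20 + 75 = 2620 + 75 = 2695$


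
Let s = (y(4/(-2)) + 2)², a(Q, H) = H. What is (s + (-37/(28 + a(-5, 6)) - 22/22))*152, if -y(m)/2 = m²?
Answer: 87628/17 ≈ 5154.6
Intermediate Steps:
y(m) = -2*m²
s = 36 (s = (-2*(4/(-2))² + 2)² = (-2*(4*(-½))² + 2)² = (-2*(-2)² + 2)² = (-2*4 + 2)² = (-8 + 2)² = (-6)² = 36)
(s + (-37/(28 + a(-5, 6)) - 22/22))*152 = (36 + (-37/(28 + 6) - 22/22))*152 = (36 + (-37/34 - 22*1/22))*152 = (36 + (-37*1/34 - 1))*152 = (36 + (-37/34 - 1))*152 = (36 - 71/34)*152 = (1153/34)*152 = 87628/17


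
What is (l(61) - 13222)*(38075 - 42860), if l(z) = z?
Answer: 62975385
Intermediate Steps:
(l(61) - 13222)*(38075 - 42860) = (61 - 13222)*(38075 - 42860) = -13161*(-4785) = 62975385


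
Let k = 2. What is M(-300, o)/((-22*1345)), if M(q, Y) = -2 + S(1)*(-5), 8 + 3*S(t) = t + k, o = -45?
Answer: -19/88770 ≈ -0.00021404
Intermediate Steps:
S(t) = -2 + t/3 (S(t) = -8/3 + (t + 2)/3 = -8/3 + (2 + t)/3 = -8/3 + (⅔ + t/3) = -2 + t/3)
M(q, Y) = 19/3 (M(q, Y) = -2 + (-2 + (⅓)*1)*(-5) = -2 + (-2 + ⅓)*(-5) = -2 - 5/3*(-5) = -2 + 25/3 = 19/3)
M(-300, o)/((-22*1345)) = 19/(3*((-22*1345))) = (19/3)/(-29590) = (19/3)*(-1/29590) = -19/88770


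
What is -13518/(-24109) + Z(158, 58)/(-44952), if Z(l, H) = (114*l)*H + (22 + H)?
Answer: -3072605431/135468471 ≈ -22.681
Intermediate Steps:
Z(l, H) = 22 + H + 114*H*l (Z(l, H) = 114*H*l + (22 + H) = 22 + H + 114*H*l)
-13518/(-24109) + Z(158, 58)/(-44952) = -13518/(-24109) + (22 + 58 + 114*58*158)/(-44952) = -13518*(-1/24109) + (22 + 58 + 1044696)*(-1/44952) = 13518/24109 + 1044776*(-1/44952) = 13518/24109 - 130597/5619 = -3072605431/135468471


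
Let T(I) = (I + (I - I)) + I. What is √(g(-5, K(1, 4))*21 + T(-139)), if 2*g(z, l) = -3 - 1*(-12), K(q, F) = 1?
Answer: I*√734/2 ≈ 13.546*I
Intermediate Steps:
g(z, l) = 9/2 (g(z, l) = (-3 - 1*(-12))/2 = (-3 + 12)/2 = (½)*9 = 9/2)
T(I) = 2*I (T(I) = (I + 0) + I = I + I = 2*I)
√(g(-5, K(1, 4))*21 + T(-139)) = √((9/2)*21 + 2*(-139)) = √(189/2 - 278) = √(-367/2) = I*√734/2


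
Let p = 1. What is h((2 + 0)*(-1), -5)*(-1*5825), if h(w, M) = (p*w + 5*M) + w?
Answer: 168925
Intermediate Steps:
h(w, M) = 2*w + 5*M (h(w, M) = (1*w + 5*M) + w = (w + 5*M) + w = 2*w + 5*M)
h((2 + 0)*(-1), -5)*(-1*5825) = (2*((2 + 0)*(-1)) + 5*(-5))*(-1*5825) = (2*(2*(-1)) - 25)*(-5825) = (2*(-2) - 25)*(-5825) = (-4 - 25)*(-5825) = -29*(-5825) = 168925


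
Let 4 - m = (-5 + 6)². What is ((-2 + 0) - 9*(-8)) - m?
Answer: 67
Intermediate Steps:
m = 3 (m = 4 - (-5 + 6)² = 4 - 1*1² = 4 - 1*1 = 4 - 1 = 3)
((-2 + 0) - 9*(-8)) - m = ((-2 + 0) - 9*(-8)) - 1*3 = (-2 + 72) - 3 = 70 - 3 = 67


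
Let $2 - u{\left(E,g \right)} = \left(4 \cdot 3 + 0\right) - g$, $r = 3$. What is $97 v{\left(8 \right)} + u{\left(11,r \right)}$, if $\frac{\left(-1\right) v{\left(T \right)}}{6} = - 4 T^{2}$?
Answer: $148985$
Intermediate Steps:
$u{\left(E,g \right)} = -10 + g$ ($u{\left(E,g \right)} = 2 - \left(\left(4 \cdot 3 + 0\right) - g\right) = 2 - \left(\left(12 + 0\right) - g\right) = 2 - \left(12 - g\right) = 2 + \left(-12 + g\right) = -10 + g$)
$v{\left(T \right)} = 24 T^{2}$ ($v{\left(T \right)} = - 6 \left(- 4 T^{2}\right) = 24 T^{2}$)
$97 v{\left(8 \right)} + u{\left(11,r \right)} = 97 \cdot 24 \cdot 8^{2} + \left(-10 + 3\right) = 97 \cdot 24 \cdot 64 - 7 = 97 \cdot 1536 - 7 = 148992 - 7 = 148985$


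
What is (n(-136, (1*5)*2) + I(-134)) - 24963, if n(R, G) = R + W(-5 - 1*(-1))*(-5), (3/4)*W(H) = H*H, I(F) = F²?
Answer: -21749/3 ≈ -7249.7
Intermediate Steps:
W(H) = 4*H²/3 (W(H) = 4*(H*H)/3 = 4*H²/3)
n(R, G) = -320/3 + R (n(R, G) = R + (4*(-5 - 1*(-1))²/3)*(-5) = R + (4*(-5 + 1)²/3)*(-5) = R + ((4/3)*(-4)²)*(-5) = R + ((4/3)*16)*(-5) = R + (64/3)*(-5) = R - 320/3 = -320/3 + R)
(n(-136, (1*5)*2) + I(-134)) - 24963 = ((-320/3 - 136) + (-134)²) - 24963 = (-728/3 + 17956) - 24963 = 53140/3 - 24963 = -21749/3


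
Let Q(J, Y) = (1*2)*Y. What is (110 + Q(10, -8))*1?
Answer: 94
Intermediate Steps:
Q(J, Y) = 2*Y
(110 + Q(10, -8))*1 = (110 + 2*(-8))*1 = (110 - 16)*1 = 94*1 = 94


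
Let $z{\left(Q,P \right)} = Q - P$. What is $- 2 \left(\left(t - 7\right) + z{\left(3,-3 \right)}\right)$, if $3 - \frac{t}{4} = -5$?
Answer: $-62$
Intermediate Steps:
$t = 32$ ($t = 12 - -20 = 12 + 20 = 32$)
$- 2 \left(\left(t - 7\right) + z{\left(3,-3 \right)}\right) = - 2 \left(\left(32 - 7\right) + \left(3 - -3\right)\right) = - 2 \left(25 + \left(3 + 3\right)\right) = - 2 \left(25 + 6\right) = \left(-2\right) 31 = -62$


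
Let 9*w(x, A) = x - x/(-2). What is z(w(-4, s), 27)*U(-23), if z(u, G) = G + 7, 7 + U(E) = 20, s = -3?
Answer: 442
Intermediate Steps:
U(E) = 13 (U(E) = -7 + 20 = 13)
w(x, A) = x/6 (w(x, A) = (x - x/(-2))/9 = (x - x*(-1)/2)/9 = (x - (-1)*x/2)/9 = (x + x/2)/9 = (3*x/2)/9 = x/6)
z(u, G) = 7 + G
z(w(-4, s), 27)*U(-23) = (7 + 27)*13 = 34*13 = 442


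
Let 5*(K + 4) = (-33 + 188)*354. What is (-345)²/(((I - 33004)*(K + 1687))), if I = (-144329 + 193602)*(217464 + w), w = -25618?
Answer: 39675/39881341910926 ≈ 9.9483e-10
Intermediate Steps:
I = 9452827958 (I = (-144329 + 193602)*(217464 - 25618) = 49273*191846 = 9452827958)
K = 10970 (K = -4 + ((-33 + 188)*354)/5 = -4 + (155*354)/5 = -4 + (⅕)*54870 = -4 + 10974 = 10970)
(-345)²/(((I - 33004)*(K + 1687))) = (-345)²/(((9452827958 - 33004)*(10970 + 1687))) = 119025/((9452794954*12657)) = 119025/119644025732778 = 119025*(1/119644025732778) = 39675/39881341910926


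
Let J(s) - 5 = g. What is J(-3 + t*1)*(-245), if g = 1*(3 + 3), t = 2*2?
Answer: -2695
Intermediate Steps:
t = 4
g = 6 (g = 1*6 = 6)
J(s) = 11 (J(s) = 5 + 6 = 11)
J(-3 + t*1)*(-245) = 11*(-245) = -2695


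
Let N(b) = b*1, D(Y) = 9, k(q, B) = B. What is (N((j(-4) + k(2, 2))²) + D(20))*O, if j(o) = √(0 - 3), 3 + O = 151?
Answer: 1480 + 592*I*√3 ≈ 1480.0 + 1025.4*I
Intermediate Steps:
O = 148 (O = -3 + 151 = 148)
j(o) = I*√3 (j(o) = √(-3) = I*√3)
N(b) = b
(N((j(-4) + k(2, 2))²) + D(20))*O = ((I*√3 + 2)² + 9)*148 = ((2 + I*√3)² + 9)*148 = (9 + (2 + I*√3)²)*148 = 1332 + 148*(2 + I*√3)²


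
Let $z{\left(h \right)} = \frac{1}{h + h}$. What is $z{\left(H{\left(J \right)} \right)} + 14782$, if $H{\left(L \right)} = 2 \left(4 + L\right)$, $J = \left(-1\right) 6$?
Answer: $\frac{118255}{8} \approx 14782.0$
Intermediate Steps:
$J = -6$
$H{\left(L \right)} = 8 + 2 L$
$z{\left(h \right)} = \frac{1}{2 h}$
$z{\left(H{\left(J \right)} \right)} + 14782 = \frac{1}{2 \left(8 + 2 \left(-6\right)\right)} + 14782 = \frac{1}{2 \left(8 - 12\right)} + 14782 = \frac{1}{2 \left(-4\right)} + 14782 = \frac{1}{2} \left(- \frac{1}{4}\right) + 14782 = - \frac{1}{8} + 14782 = \frac{118255}{8}$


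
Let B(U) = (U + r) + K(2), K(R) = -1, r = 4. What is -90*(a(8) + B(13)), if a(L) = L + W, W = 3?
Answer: -2430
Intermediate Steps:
a(L) = 3 + L (a(L) = L + 3 = 3 + L)
B(U) = 3 + U (B(U) = (U + 4) - 1 = (4 + U) - 1 = 3 + U)
-90*(a(8) + B(13)) = -90*((3 + 8) + (3 + 13)) = -90*(11 + 16) = -90*27 = -2430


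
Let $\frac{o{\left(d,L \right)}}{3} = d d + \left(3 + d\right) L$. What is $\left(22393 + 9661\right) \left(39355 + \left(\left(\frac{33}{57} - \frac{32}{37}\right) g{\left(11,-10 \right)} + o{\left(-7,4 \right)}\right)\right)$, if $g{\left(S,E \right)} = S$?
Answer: $\frac{888984065354}{703} \approx 1.2646 \cdot 10^{9}$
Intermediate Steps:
$o{\left(d,L \right)} = 3 d^{2} + 3 L \left(3 + d\right)$ ($o{\left(d,L \right)} = 3 \left(d d + \left(3 + d\right) L\right) = 3 \left(d^{2} + L \left(3 + d\right)\right) = 3 d^{2} + 3 L \left(3 + d\right)$)
$\left(22393 + 9661\right) \left(39355 + \left(\left(\frac{33}{57} - \frac{32}{37}\right) g{\left(11,-10 \right)} + o{\left(-7,4 \right)}\right)\right) = \left(22393 + 9661\right) \left(39355 + \left(\left(\frac{33}{57} - \frac{32}{37}\right) 11 + \left(3 \left(-7\right)^{2} + 9 \cdot 4 + 3 \cdot 4 \left(-7\right)\right)\right)\right) = 32054 \left(39355 + \left(\left(33 \cdot \frac{1}{57} - \frac{32}{37}\right) 11 + \left(3 \cdot 49 + 36 - 84\right)\right)\right) = 32054 \left(39355 + \left(\left(\frac{11}{19} - \frac{32}{37}\right) 11 + \left(147 + 36 - 84\right)\right)\right) = 32054 \left(39355 + \left(\left(- \frac{201}{703}\right) 11 + 99\right)\right) = 32054 \left(39355 + \left(- \frac{2211}{703} + 99\right)\right) = 32054 \left(39355 + \frac{67386}{703}\right) = 32054 \cdot \frac{27733951}{703} = \frac{888984065354}{703}$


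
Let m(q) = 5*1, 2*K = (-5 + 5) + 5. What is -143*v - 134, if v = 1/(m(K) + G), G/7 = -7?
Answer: -523/4 ≈ -130.75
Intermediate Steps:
G = -49 (G = 7*(-7) = -49)
K = 5/2 (K = ((-5 + 5) + 5)/2 = (0 + 5)/2 = (½)*5 = 5/2 ≈ 2.5000)
m(q) = 5
v = -1/44 (v = 1/(5 - 49) = 1/(-44) = -1/44 ≈ -0.022727)
-143*v - 134 = -143*(-1/44) - 134 = 13/4 - 134 = -523/4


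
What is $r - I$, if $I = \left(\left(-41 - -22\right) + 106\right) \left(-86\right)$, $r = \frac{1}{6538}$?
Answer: $\frac{48917317}{6538} \approx 7482.0$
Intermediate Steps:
$r = \frac{1}{6538} \approx 0.00015295$
$I = -7482$ ($I = \left(\left(-41 + 22\right) + 106\right) \left(-86\right) = \left(-19 + 106\right) \left(-86\right) = 87 \left(-86\right) = -7482$)
$r - I = \frac{1}{6538} - -7482 = \frac{1}{6538} + 7482 = \frac{48917317}{6538}$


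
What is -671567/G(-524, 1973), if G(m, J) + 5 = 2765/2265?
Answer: 304219851/1712 ≈ 1.7770e+5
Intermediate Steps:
G(m, J) = -1712/453 (G(m, J) = -5 + 2765/2265 = -5 + 2765*(1/2265) = -5 + 553/453 = -1712/453)
-671567/G(-524, 1973) = -671567/(-1712/453) = -671567*(-453/1712) = 304219851/1712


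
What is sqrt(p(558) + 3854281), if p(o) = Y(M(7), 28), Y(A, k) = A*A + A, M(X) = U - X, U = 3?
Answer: sqrt(3854293) ≈ 1963.2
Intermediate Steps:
M(X) = 3 - X
Y(A, k) = A + A**2 (Y(A, k) = A**2 + A = A + A**2)
p(o) = 12 (p(o) = (3 - 1*7)*(1 + (3 - 1*7)) = (3 - 7)*(1 + (3 - 7)) = -4*(1 - 4) = -4*(-3) = 12)
sqrt(p(558) + 3854281) = sqrt(12 + 3854281) = sqrt(3854293)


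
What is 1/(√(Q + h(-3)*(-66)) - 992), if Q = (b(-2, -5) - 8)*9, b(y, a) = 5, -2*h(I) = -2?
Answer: -32/31747 - I*√93/984157 ≈ -0.001008 - 9.7989e-6*I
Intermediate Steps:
h(I) = 1 (h(I) = -½*(-2) = 1)
Q = -27 (Q = (5 - 8)*9 = -3*9 = -27)
1/(√(Q + h(-3)*(-66)) - 992) = 1/(√(-27 + 1*(-66)) - 992) = 1/(√(-27 - 66) - 992) = 1/(√(-93) - 992) = 1/(I*√93 - 992) = 1/(-992 + I*√93)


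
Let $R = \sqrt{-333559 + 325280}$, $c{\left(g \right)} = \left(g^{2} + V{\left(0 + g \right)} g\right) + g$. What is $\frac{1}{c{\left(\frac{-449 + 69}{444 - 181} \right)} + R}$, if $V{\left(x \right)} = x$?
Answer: $\frac{13063257340}{39645306394119} - \frac{4784350561 i \sqrt{8279}}{39645306394119} \approx 0.0003295 - 0.01098 i$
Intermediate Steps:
$c{\left(g \right)} = g + 2 g^{2}$ ($c{\left(g \right)} = \left(g^{2} + \left(0 + g\right) g\right) + g = \left(g^{2} + g g\right) + g = \left(g^{2} + g^{2}\right) + g = 2 g^{2} + g = g + 2 g^{2}$)
$R = i \sqrt{8279}$ ($R = \sqrt{-8279} = i \sqrt{8279} \approx 90.989 i$)
$\frac{1}{c{\left(\frac{-449 + 69}{444 - 181} \right)} + R} = \frac{1}{\frac{-449 + 69}{444 - 181} \left(1 + 2 \frac{-449 + 69}{444 - 181}\right) + i \sqrt{8279}} = \frac{1}{- \frac{380}{263} \left(1 + 2 \left(- \frac{380}{263}\right)\right) + i \sqrt{8279}} = \frac{1}{\left(-380\right) \frac{1}{263} \left(1 + 2 \left(\left(-380\right) \frac{1}{263}\right)\right) + i \sqrt{8279}} = \frac{1}{- \frac{380 \left(1 + 2 \left(- \frac{380}{263}\right)\right)}{263} + i \sqrt{8279}} = \frac{1}{- \frac{380 \left(1 - \frac{760}{263}\right)}{263} + i \sqrt{8279}} = \frac{1}{\left(- \frac{380}{263}\right) \left(- \frac{497}{263}\right) + i \sqrt{8279}} = \frac{1}{\frac{188860}{69169} + i \sqrt{8279}}$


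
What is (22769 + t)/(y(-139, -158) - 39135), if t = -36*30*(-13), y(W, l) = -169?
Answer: -36809/39304 ≈ -0.93652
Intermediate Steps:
t = 14040 (t = -1080*(-13) = 14040)
(22769 + t)/(y(-139, -158) - 39135) = (22769 + 14040)/(-169 - 39135) = 36809/(-39304) = 36809*(-1/39304) = -36809/39304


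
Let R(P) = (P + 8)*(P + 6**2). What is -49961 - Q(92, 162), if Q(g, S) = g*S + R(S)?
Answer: -98525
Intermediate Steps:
R(P) = (8 + P)*(36 + P) (R(P) = (8 + P)*(P + 36) = (8 + P)*(36 + P))
Q(g, S) = 288 + S**2 + 44*S + S*g (Q(g, S) = g*S + (288 + S**2 + 44*S) = S*g + (288 + S**2 + 44*S) = 288 + S**2 + 44*S + S*g)
-49961 - Q(92, 162) = -49961 - (288 + 162**2 + 44*162 + 162*92) = -49961 - (288 + 26244 + 7128 + 14904) = -49961 - 1*48564 = -49961 - 48564 = -98525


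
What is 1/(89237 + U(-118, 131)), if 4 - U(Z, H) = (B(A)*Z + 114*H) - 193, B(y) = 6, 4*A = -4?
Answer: 1/75208 ≈ 1.3296e-5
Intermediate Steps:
A = -1 (A = (1/4)*(-4) = -1)
U(Z, H) = 197 - 114*H - 6*Z (U(Z, H) = 4 - ((6*Z + 114*H) - 193) = 4 - (-193 + 6*Z + 114*H) = 4 + (193 - 114*H - 6*Z) = 197 - 114*H - 6*Z)
1/(89237 + U(-118, 131)) = 1/(89237 + (197 - 114*131 - 6*(-118))) = 1/(89237 + (197 - 14934 + 708)) = 1/(89237 - 14029) = 1/75208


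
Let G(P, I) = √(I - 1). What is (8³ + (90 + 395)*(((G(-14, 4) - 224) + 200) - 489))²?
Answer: 61650119524 - 240844210*√3 ≈ 6.1233e+10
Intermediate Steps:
G(P, I) = √(-1 + I)
(8³ + (90 + 395)*(((G(-14, 4) - 224) + 200) - 489))² = (8³ + (90 + 395)*(((√(-1 + 4) - 224) + 200) - 489))² = (512 + 485*(((√3 - 224) + 200) - 489))² = (512 + 485*(((-224 + √3) + 200) - 489))² = (512 + 485*((-24 + √3) - 489))² = (512 + 485*(-513 + √3))² = (512 + (-248805 + 485*√3))² = (-248293 + 485*√3)²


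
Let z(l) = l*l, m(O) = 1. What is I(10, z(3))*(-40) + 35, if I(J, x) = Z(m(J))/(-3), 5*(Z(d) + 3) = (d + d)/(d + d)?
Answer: -7/3 ≈ -2.3333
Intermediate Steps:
Z(d) = -14/5 (Z(d) = -3 + ((d + d)/(d + d))/5 = -3 + ((2*d)/((2*d)))/5 = -3 + ((2*d)*(1/(2*d)))/5 = -3 + (⅕)*1 = -3 + ⅕ = -14/5)
z(l) = l²
I(J, x) = 14/15 (I(J, x) = -14/5/(-3) = -⅓*(-14/5) = 14/15)
I(10, z(3))*(-40) + 35 = (14/15)*(-40) + 35 = -112/3 + 35 = -7/3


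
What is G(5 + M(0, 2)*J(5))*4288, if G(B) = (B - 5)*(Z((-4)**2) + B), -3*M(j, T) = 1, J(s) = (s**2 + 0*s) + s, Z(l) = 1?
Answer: 171520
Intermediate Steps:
J(s) = s + s**2 (J(s) = (s**2 + 0) + s = s**2 + s = s + s**2)
M(j, T) = -1/3 (M(j, T) = -1/3*1 = -1/3)
G(B) = (1 + B)*(-5 + B) (G(B) = (B - 5)*(1 + B) = (-5 + B)*(1 + B) = (1 + B)*(-5 + B))
G(5 + M(0, 2)*J(5))*4288 = (-5 + (5 - 5*(1 + 5)/3)**2 - 4*(5 - 5*(1 + 5)/3))*4288 = (-5 + (5 - 5*6/3)**2 - 4*(5 - 5*6/3))*4288 = (-5 + (5 - 1/3*30)**2 - 4*(5 - 1/3*30))*4288 = (-5 + (5 - 10)**2 - 4*(5 - 10))*4288 = (-5 + (-5)**2 - 4*(-5))*4288 = (-5 + 25 + 20)*4288 = 40*4288 = 171520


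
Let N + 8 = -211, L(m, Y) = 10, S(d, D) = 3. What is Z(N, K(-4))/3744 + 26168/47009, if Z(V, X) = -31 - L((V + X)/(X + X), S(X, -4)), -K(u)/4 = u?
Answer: 96045623/176001696 ≈ 0.54571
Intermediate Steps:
N = -219 (N = -8 - 211 = -219)
K(u) = -4*u
Z(V, X) = -41 (Z(V, X) = -31 - 1*10 = -31 - 10 = -41)
Z(N, K(-4))/3744 + 26168/47009 = -41/3744 + 26168/47009 = 96045623/176001696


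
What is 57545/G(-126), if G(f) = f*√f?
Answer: 57545*I*√14/5292 ≈ 40.687*I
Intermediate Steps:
G(f) = f^(3/2)
57545/G(-126) = 57545/((-126)^(3/2)) = 57545/((-378*I*√14)) = 57545*(I*√14/5292) = 57545*I*√14/5292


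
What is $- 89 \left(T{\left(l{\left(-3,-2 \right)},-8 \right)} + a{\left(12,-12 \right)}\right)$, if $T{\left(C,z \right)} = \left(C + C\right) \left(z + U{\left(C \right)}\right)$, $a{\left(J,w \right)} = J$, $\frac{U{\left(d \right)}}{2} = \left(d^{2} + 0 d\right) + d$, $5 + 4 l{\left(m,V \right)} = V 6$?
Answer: $\frac{220453}{16} \approx 13778.0$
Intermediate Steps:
$l{\left(m,V \right)} = - \frac{5}{4} + \frac{3 V}{2}$ ($l{\left(m,V \right)} = - \frac{5}{4} + \frac{V 6}{4} = - \frac{5}{4} + \frac{6 V}{4} = - \frac{5}{4} + \frac{3 V}{2}$)
$U{\left(d \right)} = 2 d + 2 d^{2}$ ($U{\left(d \right)} = 2 \left(\left(d^{2} + 0 d\right) + d\right) = 2 \left(\left(d^{2} + 0\right) + d\right) = 2 \left(d^{2} + d\right) = 2 \left(d + d^{2}\right) = 2 d + 2 d^{2}$)
$T{\left(C,z \right)} = 2 C \left(z + 2 C \left(1 + C\right)\right)$ ($T{\left(C,z \right)} = \left(C + C\right) \left(z + 2 C \left(1 + C\right)\right) = 2 C \left(z + 2 C \left(1 + C\right)\right)$)
$- 89 \left(T{\left(l{\left(-3,-2 \right)},-8 \right)} + a{\left(12,-12 \right)}\right) = - 89 \left(2 \left(- \frac{5}{4} + \frac{3}{2} \left(-2\right)\right) \left(-8 + 2 \left(- \frac{5}{4} + \frac{3}{2} \left(-2\right)\right) \left(1 + \left(- \frac{5}{4} + \frac{3}{2} \left(-2\right)\right)\right)\right) + 12\right) = - 89 \left(2 \left(- \frac{5}{4} - 3\right) \left(-8 + 2 \left(- \frac{5}{4} - 3\right) \left(1 - \frac{17}{4}\right)\right) + 12\right) = - 89 \left(2 \left(- \frac{17}{4}\right) \left(-8 + 2 \left(- \frac{17}{4}\right) \left(1 - \frac{17}{4}\right)\right) + 12\right) = - 89 \left(2 \left(- \frac{17}{4}\right) \left(-8 + 2 \left(- \frac{17}{4}\right) \left(- \frac{13}{4}\right)\right) + 12\right) = - 89 \left(2 \left(- \frac{17}{4}\right) \left(-8 + \frac{221}{8}\right) + 12\right) = - 89 \left(2 \left(- \frac{17}{4}\right) \frac{157}{8} + 12\right) = - 89 \left(- \frac{2669}{16} + 12\right) = \left(-89\right) \left(- \frac{2477}{16}\right) = \frac{220453}{16}$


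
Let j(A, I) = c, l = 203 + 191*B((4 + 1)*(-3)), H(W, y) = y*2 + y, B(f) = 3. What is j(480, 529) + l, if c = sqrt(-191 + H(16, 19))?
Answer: 776 + I*sqrt(134) ≈ 776.0 + 11.576*I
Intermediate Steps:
H(W, y) = 3*y (H(W, y) = 2*y + y = 3*y)
l = 776 (l = 203 + 191*3 = 203 + 573 = 776)
c = I*sqrt(134) (c = sqrt(-191 + 3*19) = sqrt(-191 + 57) = sqrt(-134) = I*sqrt(134) ≈ 11.576*I)
j(A, I) = I*sqrt(134)
j(480, 529) + l = I*sqrt(134) + 776 = 776 + I*sqrt(134)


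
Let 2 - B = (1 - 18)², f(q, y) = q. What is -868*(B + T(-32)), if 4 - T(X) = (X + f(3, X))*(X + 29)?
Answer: 321160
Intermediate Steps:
B = -287 (B = 2 - (1 - 18)² = 2 - 1*(-17)² = 2 - 1*289 = 2 - 289 = -287)
T(X) = 4 - (3 + X)*(29 + X) (T(X) = 4 - (X + 3)*(X + 29) = 4 - (3 + X)*(29 + X))
-868*(B + T(-32)) = -868*(-287 + (-83 - 1*(-32)² - 32*(-32))) = -868*(-287 + (-83 - 1*1024 + 1024)) = -868*(-287 + (-83 - 1024 + 1024)) = -868*(-287 - 83) = -868*(-370) = 321160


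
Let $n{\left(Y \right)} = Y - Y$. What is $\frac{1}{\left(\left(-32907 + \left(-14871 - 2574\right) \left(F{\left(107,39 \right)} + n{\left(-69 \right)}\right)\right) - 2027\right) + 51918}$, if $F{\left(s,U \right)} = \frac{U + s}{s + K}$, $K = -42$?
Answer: $- \frac{13}{288602} \approx -4.5045 \cdot 10^{-5}$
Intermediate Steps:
$n{\left(Y \right)} = 0$
$F{\left(s,U \right)} = \frac{U + s}{-42 + s}$ ($F{\left(s,U \right)} = \frac{U + s}{s - 42} = \frac{U + s}{-42 + s}$)
$\frac{1}{\left(\left(-32907 + \left(-14871 - 2574\right) \left(F{\left(107,39 \right)} + n{\left(-69 \right)}\right)\right) - 2027\right) + 51918} = \frac{1}{\left(\left(-32907 + \left(-14871 - 2574\right) \left(\frac{39 + 107}{-42 + 107} + 0\right)\right) - 2027\right) + 51918} = \frac{1}{\left(\left(-32907 - 17445 \left(\frac{1}{65} \cdot 146 + 0\right)\right) - 2027\right) + 51918} = \frac{1}{\left(\left(-32907 - 17445 \left(\frac{146}{65} + 0\right)\right) - 2027\right) + 51918} = \frac{1}{\left(\left(-32907 - \frac{509394}{13}\right) - 2027\right) + 51918} = \frac{1}{\left(- \frac{937185}{13} - 2027\right) + 51918} = \frac{1}{- \frac{963536}{13} + 51918} = \frac{1}{- \frac{288602}{13}} = - \frac{13}{288602}$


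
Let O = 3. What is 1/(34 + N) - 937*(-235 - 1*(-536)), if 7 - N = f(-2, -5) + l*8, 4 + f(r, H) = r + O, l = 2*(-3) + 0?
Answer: -25947403/92 ≈ -2.8204e+5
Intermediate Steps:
l = -6 (l = -6 + 0 = -6)
f(r, H) = -1 + r (f(r, H) = -4 + (r + 3) = -4 + (3 + r) = -1 + r)
N = 58 (N = 7 - ((-1 - 2) - 6*8) = 7 - (-3 - 48) = 7 - 1*(-51) = 7 + 51 = 58)
1/(34 + N) - 937*(-235 - 1*(-536)) = 1/(34 + 58) - 937*(-235 - 1*(-536)) = 1/92 - 937*(-235 + 536) = 1/92 - 937*301 = 1/92 - 282037 = -25947403/92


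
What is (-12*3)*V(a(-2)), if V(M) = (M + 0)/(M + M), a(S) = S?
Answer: -18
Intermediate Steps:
V(M) = 1/2 (V(M) = M/((2*M)) = M*(1/(2*M)) = 1/2)
(-12*3)*V(a(-2)) = -12*3*(1/2) = -36*1/2 = -18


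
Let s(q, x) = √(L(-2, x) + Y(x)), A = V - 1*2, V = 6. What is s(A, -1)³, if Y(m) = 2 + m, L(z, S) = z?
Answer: -I ≈ -1.0*I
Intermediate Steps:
A = 4 (A = 6 - 1*2 = 6 - 2 = 4)
s(q, x) = √x (s(q, x) = √(-2 + (2 + x)) = √x)
s(A, -1)³ = (√(-1))³ = I³ = -I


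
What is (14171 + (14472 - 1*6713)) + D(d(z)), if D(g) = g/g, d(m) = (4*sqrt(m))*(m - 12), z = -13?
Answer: 21931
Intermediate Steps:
d(m) = 4*sqrt(m)*(-12 + m) (d(m) = (4*sqrt(m))*(-12 + m) = 4*sqrt(m)*(-12 + m))
D(g) = 1
(14171 + (14472 - 1*6713)) + D(d(z)) = (14171 + (14472 - 1*6713)) + 1 = (14171 + (14472 - 6713)) + 1 = (14171 + 7759) + 1 = 21930 + 1 = 21931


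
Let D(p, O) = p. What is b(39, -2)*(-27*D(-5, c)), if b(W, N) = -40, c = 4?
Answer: -5400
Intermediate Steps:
b(39, -2)*(-27*D(-5, c)) = -(-1080)*(-5) = -40*135 = -5400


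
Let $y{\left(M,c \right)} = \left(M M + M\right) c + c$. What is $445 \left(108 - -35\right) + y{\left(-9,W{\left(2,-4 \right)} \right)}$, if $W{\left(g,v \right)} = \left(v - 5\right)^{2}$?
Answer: $69548$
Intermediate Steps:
$W{\left(g,v \right)} = \left(-5 + v\right)^{2}$
$y{\left(M,c \right)} = c + c \left(M + M^{2}\right)$ ($y{\left(M,c \right)} = \left(M^{2} + M\right) c + c = \left(M + M^{2}\right) c + c = c \left(M + M^{2}\right) + c = c + c \left(M + M^{2}\right)$)
$445 \left(108 - -35\right) + y{\left(-9,W{\left(2,-4 \right)} \right)} = 445 \left(108 - -35\right) + \left(-5 - 4\right)^{2} \left(1 - 9 + \left(-9\right)^{2}\right) = 445 \left(108 + 35\right) + \left(-9\right)^{2} \left(1 - 9 + 81\right) = 445 \cdot 143 + 81 \cdot 73 = 63635 + 5913 = 69548$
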